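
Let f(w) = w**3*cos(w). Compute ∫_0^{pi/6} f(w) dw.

Integrate by parts 3 times (u = w^3, dv = cos(w) dw).
An antiderivative is F(w) = w**3*sin(w) + 3*w**2*cos(w) - 6*w*sin(w) - 6*cos(w).
Then F(pi/6) - F(0) = (-3*sqrt(3) - pi/2 + pi**3/432 + sqrt(3)*pi**2/24) - (-6) = -3*sqrt(3) - pi/2 + pi**3/432 + sqrt(3)*pi**2/24 + 6.

-3*sqrt(3) - pi/2 + pi**3/432 + sqrt(3)*pi**2/24 + 6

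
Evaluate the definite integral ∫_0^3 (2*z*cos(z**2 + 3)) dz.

Let u = z**2 + 3, so du = 2*z dz. When z = 0, u = 3; when z = 3, u = 12.
The integral becomes ∫ cos(u) du from 3 to 12, with antiderivative sin(u).
Back in z: F(z) = sin(z**2 + 3).
Then F(3) - F(0) = (sin(12)) - (sin(3)) = sin(12) - sin(3).

sin(12) - sin(3)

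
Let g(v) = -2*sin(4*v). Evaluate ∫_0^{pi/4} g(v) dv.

-1

An antiderivative is F(v) = cos(4*v)/2.
Then F(pi/4) - F(0) = (-1/2) - (1/2) = -1.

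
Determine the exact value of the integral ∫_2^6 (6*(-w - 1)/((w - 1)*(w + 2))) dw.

Factor the denominator: w**2 + w - 2 = (w + 2)(w - 1).
Partial fractions: 6*(-w - 1)/((w - 1)*(w + 2)) = -2/(w + 2) - 4/(w - 1).
An antiderivative is F(w) = -4*log(w - 1) - 2*log(w + 2).
Then F(6) - F(2) = (-4*log(5) - 6*log(2)) - (-log(16)) = -4*log(5) - 2*log(2).

-4*log(5) - 2*log(2)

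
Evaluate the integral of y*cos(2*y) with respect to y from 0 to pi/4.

Integrate by parts once (u = y, dv = cos(2*y) dy).
An antiderivative is F(y) = y*sin(2*y)/2 + cos(2*y)/4.
Then F(pi/4) - F(0) = (pi/8) - (1/4) = -1/4 + pi/8.

-1/4 + pi/8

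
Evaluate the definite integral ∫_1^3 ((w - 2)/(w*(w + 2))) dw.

Factor the denominator: w**2 + 2*w = (w + 2)w.
Partial fractions: (w - 2)/(w*(w + 2)) = 2/(w + 2) - 1/w.
An antiderivative is F(w) = -log(w) + 2*log(w + 2).
Then F(3) - F(1) = (log(25/3)) - (log(9)) = log(25/27).

log(25/27)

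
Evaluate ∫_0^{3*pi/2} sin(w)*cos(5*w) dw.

Use the identity sin(w)cos(5*w) = [sin(6*w) + sin(-4*w)]/2.
An antiderivative is F(w) = cos(4*w)/8 - cos(6*w)/12.
Then F(3*pi/2) - F(0) = (5/24) - (1/24) = 1/6.

1/6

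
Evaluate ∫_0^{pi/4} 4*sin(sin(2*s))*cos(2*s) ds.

Let u = sin(2*s), so du = 2*cos(2*s) ds. When s = 0, u = 0; when s = pi/4, u = 1.
The integral becomes 2·∫ sin(u) du from 0 to 1, with antiderivative -2*cos(u).
Back in s: F(s) = -2*cos(sin(2*s)).
Then F(pi/4) - F(0) = (-2*cos(1)) - (-2) = 2 - 2*cos(1).

2 - 2*cos(1)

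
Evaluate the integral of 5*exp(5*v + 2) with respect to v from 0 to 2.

Let u = 5*v + 2, so du = 5 dv. When v = 0, u = 2; when v = 2, u = 12.
The integral becomes ∫ exp(u) du from 2 to 12, with antiderivative exp(u).
Back in v: F(v) = exp(5*v + 2).
Then F(2) - F(0) = (exp(12)) - (exp(2)) = -exp(2) + exp(12).

-exp(2) + exp(12)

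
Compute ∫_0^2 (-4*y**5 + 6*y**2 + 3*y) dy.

-62/3

By the power rule, an antiderivative is F(y) = -2*y**6/3 + 2*y**3 + 3*y**2/2.
Then F(2) - F(0) = (-62/3) - (0) = -62/3.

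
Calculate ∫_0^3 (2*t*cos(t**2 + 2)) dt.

sin(11) - sin(2)

Let u = t**2 + 2, so du = 2*t dt. When t = 0, u = 2; when t = 3, u = 11.
The integral becomes ∫ cos(u) du from 2 to 11, with antiderivative sin(u).
Back in t: F(t) = sin(t**2 + 2).
Then F(3) - F(0) = (sin(11)) - (sin(2)) = sin(11) - sin(2).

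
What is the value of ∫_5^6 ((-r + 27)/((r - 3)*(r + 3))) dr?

-6*log(3) + 11*log(2)

Factor the denominator: r**2 - 9 = (r + 3)(r - 3).
Partial fractions: (-r + 27)/((r - 3)*(r + 3)) = -5/(r + 3) + 4/(r - 3).
An antiderivative is F(r) = 4*log(r - 3) - 5*log(r + 3).
Then F(6) - F(5) = (-6*log(3)) - (-11*log(2)) = -6*log(3) + 11*log(2).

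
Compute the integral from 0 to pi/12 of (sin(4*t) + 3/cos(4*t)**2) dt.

1/8 + 3*sqrt(3)/4

An antiderivative is F(t) = -cos(4*t)/4 + 3*tan(4*t)/4.
Then F(pi/12) - F(0) = (-1/8 + 3*sqrt(3)/4) - (-1/4) = 1/8 + 3*sqrt(3)/4.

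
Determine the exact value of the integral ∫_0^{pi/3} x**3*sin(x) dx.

Integrate by parts 3 times (u = x^3, dv = sin(x) dx).
An antiderivative is F(x) = -x**3*cos(x) + 3*x**2*sin(x) + 6*x*cos(x) - 6*sin(x).
Then F(pi/3) - F(0) = (-3*sqrt(3) - pi**3/54 + sqrt(3)*pi**2/6 + pi) - (0) = -3*sqrt(3) - pi**3/54 + sqrt(3)*pi**2/6 + pi.

-3*sqrt(3) - pi**3/54 + sqrt(3)*pi**2/6 + pi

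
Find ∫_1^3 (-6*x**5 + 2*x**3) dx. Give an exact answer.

By the power rule, an antiderivative is F(x) = -x**6 + x**4/2.
Then F(3) - F(1) = (-1377/2) - (-1/2) = -688.

-688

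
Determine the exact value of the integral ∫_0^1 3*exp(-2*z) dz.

An antiderivative is F(z) = -3*exp(-2*z)/2.
Then F(1) - F(0) = (-3*exp(-2)/2) - (-3/2) = 3/2 - 3*exp(-2)/2.

3/2 - 3*exp(-2)/2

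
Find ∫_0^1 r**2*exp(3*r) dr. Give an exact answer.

Integrate by parts twice (u = r^2, dv = exp(3*r) dr).
An antiderivative is F(r) = (9*r**2 - 6*r + 2)*exp(3*r)/27.
Then F(1) - F(0) = (5*exp(3)/27) - (2/27) = -2/27 + 5*exp(3)/27.

-2/27 + 5*exp(3)/27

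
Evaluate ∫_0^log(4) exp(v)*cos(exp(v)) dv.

-sin(1) + sin(4)

Let u = exp(v), so du = exp(v) dv. When v = 0, u = 1; when v = log(4), u = 4.
The integral becomes ∫ cos(u) du from 1 to 4, with antiderivative sin(u).
Back in v: F(v) = sin(exp(v)).
Then F(log(4)) - F(0) = (sin(4)) - (sin(1)) = -sin(1) + sin(4).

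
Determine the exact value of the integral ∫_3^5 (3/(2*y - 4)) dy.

3*log(3)/2

An antiderivative is F(y) = 3*log(2*y - 4)/2.
Then F(5) - F(3) = (3*log(6)/2) - (3*log(2)/2) = 3*log(3)/2.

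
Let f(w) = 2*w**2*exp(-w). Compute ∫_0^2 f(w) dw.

4 - 20*exp(-2)

Integrate by parts twice (u = w^2, dv = 2*exp(-w) dw).
An antiderivative is F(w) = (-2*w**2 - 4*w - 4)*exp(-w).
Then F(2) - F(0) = (-20*exp(-2)) - (-4) = 4 - 20*exp(-2).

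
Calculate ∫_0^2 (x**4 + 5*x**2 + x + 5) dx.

476/15

By the power rule, an antiderivative is F(x) = x**5/5 + 5*x**3/3 + x**2/2 + 5*x.
Then F(2) - F(0) = (476/15) - (0) = 476/15.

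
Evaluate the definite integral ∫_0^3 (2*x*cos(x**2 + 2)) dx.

sin(11) - sin(2)

Let u = x**2 + 2, so du = 2*x dx. When x = 0, u = 2; when x = 3, u = 11.
The integral becomes ∫ cos(u) du from 2 to 11, with antiderivative sin(u).
Back in x: F(x) = sin(x**2 + 2).
Then F(3) - F(0) = (sin(11)) - (sin(2)) = sin(11) - sin(2).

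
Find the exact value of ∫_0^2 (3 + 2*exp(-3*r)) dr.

20/3 - 2*exp(-6)/3

An antiderivative is F(r) = 3*r - 2*exp(-3*r)/3.
Then F(2) - F(0) = (6 - 2*exp(-6)/3) - (-2/3) = 20/3 - 2*exp(-6)/3.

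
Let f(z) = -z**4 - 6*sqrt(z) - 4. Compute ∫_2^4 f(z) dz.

-1192/5 + 8*sqrt(2)

By the power rule, an antiderivative is F(z) = -z**5/5 - 4*z**(3/2) - 4*z.
Then F(4) - F(2) = (-1264/5) - (-72/5 - 8*sqrt(2)) = -1192/5 + 8*sqrt(2).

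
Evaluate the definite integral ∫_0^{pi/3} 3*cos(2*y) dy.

An antiderivative is F(y) = 3*sin(2*y)/2.
Then F(pi/3) - F(0) = (3*sqrt(3)/4) - (0) = 3*sqrt(3)/4.

3*sqrt(3)/4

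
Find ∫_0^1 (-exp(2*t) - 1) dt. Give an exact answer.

An antiderivative is F(t) = -exp(2*t)/2 - t.
Then F(1) - F(0) = (-exp(2)/2 - 1) - (-1/2) = -exp(2)/2 - 1/2.

-exp(2)/2 - 1/2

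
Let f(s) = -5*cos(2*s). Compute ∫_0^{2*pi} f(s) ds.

An antiderivative is F(s) = -5*sin(2*s)/2.
Then F(2*pi) - F(0) = (0) - (0) = 0.

0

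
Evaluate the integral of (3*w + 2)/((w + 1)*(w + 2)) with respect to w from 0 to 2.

Factor the denominator: w**2 + 3*w + 2 = (w + 2)(w + 1).
Partial fractions: (3*w + 2)/((w + 1)*(w + 2)) = 4/(w + 2) - 1/(w + 1).
An antiderivative is F(w) = -log(w + 1) + 4*log(w + 2).
Then F(2) - F(0) = (-log(3) + 8*log(2)) - (log(16)) = log(16/3).

log(16/3)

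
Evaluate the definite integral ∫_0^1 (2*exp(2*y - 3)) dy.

Let u = 2*y - 3, so du = 2 dy. When y = 0, u = -3; when y = 1, u = -1.
The integral becomes ∫ exp(u) du from -3 to -1, with antiderivative exp(u).
Back in y: F(y) = exp(2*y - 3).
Then F(1) - F(0) = (exp(-1)) - (exp(-3)) = -(1 - exp(2))*exp(-3).

-(1 - exp(2))*exp(-3)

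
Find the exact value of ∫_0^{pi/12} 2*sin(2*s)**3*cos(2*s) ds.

1/64

Let u = sin(2*s), so du = 2*cos(2*s) ds. When s = 0, u = 0; when s = pi/12, u = 1/2.
The integral becomes ∫ u**3 du from 0 to 1/2, with antiderivative u**4/4.
Back in s: F(s) = sin(2*s)**4/4.
Then F(pi/12) - F(0) = (1/64) - (0) = 1/64.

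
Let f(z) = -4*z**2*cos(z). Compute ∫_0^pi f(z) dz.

8*pi

Integrate by parts twice (u = z^2, dv = -4*cos(z) dz).
An antiderivative is F(z) = -4*z**2*sin(z) - 8*z*cos(z) + 8*sin(z).
Then F(pi) - F(0) = (8*pi) - (0) = 8*pi.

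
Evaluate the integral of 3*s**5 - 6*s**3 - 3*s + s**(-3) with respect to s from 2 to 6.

191953/9

By the power rule, an antiderivative is F(s) = s**6/2 - 3*s**4/2 - 3*s**2/2 - 1/(2*s**2).
Then F(6) - F(2) = (1535759/72) - (15/8) = 191953/9.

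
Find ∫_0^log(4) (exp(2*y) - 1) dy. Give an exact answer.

An antiderivative is F(y) = exp(2*y)/2 - y.
Then F(log(4)) - F(0) = (8 - log(4)) - (1/2) = 15/2 - log(4).

15/2 - log(4)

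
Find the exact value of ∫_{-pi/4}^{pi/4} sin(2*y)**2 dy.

Use the identity sin^2(2*y) = (1 - cos(4*y))/2.
An antiderivative is F(y) = y/2 - sin(4*y)/8.
Then F(pi/4) - F(-pi/4) = (pi/8) - (-pi/8) = pi/4.

pi/4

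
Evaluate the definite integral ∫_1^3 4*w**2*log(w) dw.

-104/9 + 36*log(3)

Integrate by parts once (u = ln w, dv = 4*w**2 dw).
An antiderivative is F(w) = 4*w**3*(3*log(w) - 1)/9.
Then F(3) - F(1) = (-12 + 36*log(3)) - (-4/9) = -104/9 + 36*log(3).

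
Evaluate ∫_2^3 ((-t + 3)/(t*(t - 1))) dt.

Factor the denominator: t**2 - t = t(t - 1).
Partial fractions: (-t + 3)/(t*(t - 1)) = -3/t + 2/(t - 1).
An antiderivative is F(t) = -3*log(t) + 2*log(t - 1).
Then F(3) - F(2) = (log(4/27)) - (-log(8)) = log(32/27).

log(32/27)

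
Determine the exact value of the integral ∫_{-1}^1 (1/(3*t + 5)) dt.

2*log(2)/3

An antiderivative is F(t) = log(3*t + 5)/3.
Then F(1) - F(-1) = (log(2)) - (log(2)/3) = 2*log(2)/3.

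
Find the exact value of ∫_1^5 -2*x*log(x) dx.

Integrate by parts once (u = ln x, dv = -2*x dx).
An antiderivative is F(x) = -x**2*(2*log(x) - 1)/2.
Then F(5) - F(1) = (25/2 - 25*log(5)) - (1/2) = 12 - 25*log(5).

12 - 25*log(5)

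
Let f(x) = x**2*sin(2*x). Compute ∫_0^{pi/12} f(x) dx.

-1/4 - sqrt(3)*pi**2/576 + pi/48 + sqrt(3)/8

Integrate by parts twice (u = x^2, dv = sin(2*x) dx).
An antiderivative is F(x) = -x**2*cos(2*x)/2 + x*sin(2*x)/2 + cos(2*x)/4.
Then F(pi/12) - F(0) = (-sqrt(3)*pi**2/576 + pi/48 + sqrt(3)/8) - (1/4) = -1/4 - sqrt(3)*pi**2/576 + pi/48 + sqrt(3)/8.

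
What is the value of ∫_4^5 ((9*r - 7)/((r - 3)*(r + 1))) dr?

-4*log(5) + 4*log(3) + 9*log(2)

Factor the denominator: r**2 - 2*r - 3 = (r + 1)(r - 3).
Partial fractions: (9*r - 7)/((r - 3)*(r + 1)) = 4/(r + 1) + 5/(r - 3).
An antiderivative is F(r) = 5*log(r - 3) + 4*log(r + 1).
Then F(5) - F(4) = (4*log(3) + 9*log(2)) - (4*log(5)) = -4*log(5) + 4*log(3) + 9*log(2).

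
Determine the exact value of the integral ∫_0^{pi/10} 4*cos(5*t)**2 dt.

pi/5

Use the identity cos^2(5*t) = (1 + cos(10*t))/2.
An antiderivative is F(t) = 2*t + sin(10*t)/5.
Then F(pi/10) - F(0) = (pi/5) - (0) = pi/5.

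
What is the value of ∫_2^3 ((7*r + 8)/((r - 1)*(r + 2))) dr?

Factor the denominator: r**2 + r - 2 = (r + 2)(r - 1).
Partial fractions: (7*r + 8)/((r - 1)*(r + 2)) = 2/(r + 2) + 5/(r - 1).
An antiderivative is F(r) = 5*log(r - 1) + 2*log(r + 2).
Then F(3) - F(2) = (2*log(5) + 5*log(2)) - (log(16)) = log(50).

log(50)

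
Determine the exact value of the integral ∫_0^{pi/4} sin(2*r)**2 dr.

pi/8

Use the identity sin^2(2*r) = (1 - cos(4*r))/2.
An antiderivative is F(r) = r/2 - sin(4*r)/8.
Then F(pi/4) - F(0) = (pi/8) - (0) = pi/8.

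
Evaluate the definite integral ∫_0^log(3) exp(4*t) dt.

Let u = exp(t), so du = exp(t) dt. When t = 0, u = 1; when t = log(3), u = 3.
The integral becomes ∫ u**3 du from 1 to 3, with antiderivative u**4/4.
Back in t: F(t) = exp(4*t)/4.
Then F(log(3)) - F(0) = (81/4) - (1/4) = 20.

20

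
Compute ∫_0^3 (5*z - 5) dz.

15/2

By the power rule, an antiderivative is F(z) = 5*z**2/2 - 5*z.
Then F(3) - F(0) = (15/2) - (0) = 15/2.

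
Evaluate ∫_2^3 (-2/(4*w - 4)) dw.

An antiderivative is F(w) = -log(4*w - 4)/2.
Then F(3) - F(2) = (-3*log(2)/2) - (-log(2)) = -log(2)/2.

-log(2)/2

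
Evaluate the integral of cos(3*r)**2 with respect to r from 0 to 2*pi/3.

pi/3

Use the identity cos^2(3*r) = (1 + cos(6*r))/2.
An antiderivative is F(r) = r/2 + sin(6*r)/12.
Then F(2*pi/3) - F(0) = (pi/3) - (0) = pi/3.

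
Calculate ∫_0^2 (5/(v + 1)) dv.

5*log(3)

An antiderivative is F(v) = 5*log(v + 1).
Then F(2) - F(0) = (5*log(3)) - (0) = 5*log(3).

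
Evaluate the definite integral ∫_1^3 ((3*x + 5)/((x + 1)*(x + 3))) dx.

Factor the denominator: x**2 + 4*x + 3 = (x + 3)(x + 1).
Partial fractions: (3*x + 5)/((x + 1)*(x + 3)) = 2/(x + 3) + 1/(x + 1).
An antiderivative is F(x) = log(x + 1) + 2*log(x + 3).
Then F(3) - F(1) = (2*log(3) + 4*log(2)) - (log(32)) = log(9/2).

log(9/2)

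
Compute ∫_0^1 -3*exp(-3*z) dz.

An antiderivative is F(z) = exp(-3*z).
Then F(1) - F(0) = (exp(-3)) - (1) = -1 + exp(-3).

-1 + exp(-3)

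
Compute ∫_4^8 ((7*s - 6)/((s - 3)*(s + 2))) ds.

-4*log(3) + 7*log(5)

Factor the denominator: s**2 - s - 6 = (s + 2)(s - 3).
Partial fractions: (7*s - 6)/((s - 3)*(s + 2)) = 4/(s + 2) + 3/(s - 3).
An antiderivative is F(s) = 3*log(s - 3) + 4*log(s + 2).
Then F(8) - F(4) = (4*log(2) + 7*log(5)) - (4*log(2) + 4*log(3)) = -4*log(3) + 7*log(5).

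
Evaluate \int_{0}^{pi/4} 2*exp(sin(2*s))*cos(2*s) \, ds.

-1 + E

Let u = sin(2*s), so du = 2*cos(2*s) ds. When s = 0, u = 0; when s = pi/4, u = 1.
The integral becomes ∫ exp(u) du from 0 to 1, with antiderivative exp(u).
Back in s: F(s) = exp(sin(2*s)).
Then F(pi/4) - F(0) = (E) - (1) = -1 + E.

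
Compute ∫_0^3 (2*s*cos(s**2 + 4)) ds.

Let u = s**2 + 4, so du = 2*s ds. When s = 0, u = 4; when s = 3, u = 13.
The integral becomes ∫ cos(u) du from 4 to 13, with antiderivative sin(u).
Back in s: F(s) = sin(s**2 + 4).
Then F(3) - F(0) = (sin(13)) - (sin(4)) = sin(13) - sin(4).

sin(13) - sin(4)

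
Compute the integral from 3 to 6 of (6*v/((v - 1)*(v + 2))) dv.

Factor the denominator: v**2 + v - 2 = (v + 2)(v - 1).
Partial fractions: 6*v/((v - 1)*(v + 2)) = 4/(v + 2) + 2/(v - 1).
An antiderivative is F(v) = 2*log(v - 1) + 4*log(v + 2).
Then F(6) - F(3) = (2*log(5) + 12*log(2)) - (2*log(2) + 4*log(5)) = -2*log(5) + 10*log(2).

-2*log(5) + 10*log(2)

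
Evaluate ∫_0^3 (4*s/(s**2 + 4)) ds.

Let u = s**2 + 4, so du = 2*s ds. When s = 0, u = 4; when s = 3, u = 13.
The integral becomes 2·∫ 1/u du from 4 to 13, with antiderivative 2*log(u).
Back in s: F(s) = 2*log(s**2 + 4).
Then F(3) - F(0) = (2*log(13)) - (log(16)) = -4*log(2) + 2*log(13).

-4*log(2) + 2*log(13)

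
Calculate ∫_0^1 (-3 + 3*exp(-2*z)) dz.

An antiderivative is F(z) = -3*z - 3*exp(-2*z)/2.
Then F(1) - F(0) = (-3 - 3*exp(-2)/2) - (-3/2) = -3/2 - 3*exp(-2)/2.

-3/2 - 3*exp(-2)/2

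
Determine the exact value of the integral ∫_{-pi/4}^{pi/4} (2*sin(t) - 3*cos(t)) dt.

An antiderivative is F(t) = -3*sin(t) - 2*cos(t).
Then F(pi/4) - F(-pi/4) = (-5*sqrt(2)/2) - (sqrt(2)/2) = -3*sqrt(2).

-3*sqrt(2)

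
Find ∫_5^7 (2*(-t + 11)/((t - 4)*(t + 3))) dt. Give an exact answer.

Factor the denominator: t**2 - t - 12 = (t + 3)(t - 4).
Partial fractions: 2*(-t + 11)/((t - 4)*(t + 3)) = -4/(t + 3) + 2/(t - 4).
An antiderivative is F(t) = 2*log(t - 4) - 4*log(t + 3).
Then F(7) - F(5) = (-4*log(5) - 4*log(2) + 2*log(3)) - (-12*log(2)) = -4*log(5) + 2*log(3) + 8*log(2).

-4*log(5) + 2*log(3) + 8*log(2)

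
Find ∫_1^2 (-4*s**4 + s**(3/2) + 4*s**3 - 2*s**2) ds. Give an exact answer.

-223/15 + 8*sqrt(2)/5

By the power rule, an antiderivative is F(s) = 2*s**(5/2)/5 - 4*s**5/5 + s**4 - 2*s**3/3.
Then F(2) - F(1) = (-224/15 + 8*sqrt(2)/5) - (-1/15) = -223/15 + 8*sqrt(2)/5.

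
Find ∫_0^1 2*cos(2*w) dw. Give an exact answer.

sin(2)

Let u = 2*w, so du = 2 dw. When w = 0, u = 0; when w = 1, u = 2.
The integral becomes ∫ cos(u) du from 0 to 2, with antiderivative sin(u).
Back in w: F(w) = sin(2*w).
Then F(1) - F(0) = (sin(2)) - (0) = sin(2).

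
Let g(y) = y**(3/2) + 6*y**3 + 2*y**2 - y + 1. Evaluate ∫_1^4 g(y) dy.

By the power rule, an antiderivative is F(y) = 2*y**(5/2)/5 + 3*y**4/2 + 2*y**3/3 - y**2/2 + y.
Then F(4) - F(1) = (6532/15) - (46/15) = 2162/5.

2162/5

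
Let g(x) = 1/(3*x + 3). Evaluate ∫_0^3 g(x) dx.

2*log(2)/3

An antiderivative is F(x) = log(3*x + 3)/3.
Then F(3) - F(0) = (log(12)/3) - (log(3)/3) = 2*log(2)/3.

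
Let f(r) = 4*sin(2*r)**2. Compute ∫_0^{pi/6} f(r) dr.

-sqrt(3)/4 + pi/3

Use the identity sin^2(2*r) = (1 - cos(4*r))/2.
An antiderivative is F(r) = 2*r - sin(4*r)/2.
Then F(pi/6) - F(0) = (-sqrt(3)/4 + pi/3) - (0) = -sqrt(3)/4 + pi/3.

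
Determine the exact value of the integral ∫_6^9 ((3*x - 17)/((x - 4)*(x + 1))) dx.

Factor the denominator: x**2 - 3*x - 4 = (x + 1)(x - 4).
Partial fractions: (3*x - 17)/((x - 4)*(x + 1)) = 4/(x + 1) - 1/(x - 4).
An antiderivative is F(x) = -log(x - 4) + 4*log(x + 1).
Then F(9) - F(6) = (4*log(2) + 3*log(5)) - (-log(2) + 4*log(7)) = -4*log(7) + 5*log(2) + 3*log(5).

-4*log(7) + 5*log(2) + 3*log(5)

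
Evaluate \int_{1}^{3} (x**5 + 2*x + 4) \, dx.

412/3

By the power rule, an antiderivative is F(x) = x**6/6 + x**2 + 4*x.
Then F(3) - F(1) = (285/2) - (31/6) = 412/3.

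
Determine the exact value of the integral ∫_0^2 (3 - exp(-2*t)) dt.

exp(-4)/2 + 11/2

An antiderivative is F(t) = 3*t + exp(-2*t)/2.
Then F(2) - F(0) = (exp(-4)/2 + 6) - (1/2) = exp(-4)/2 + 11/2.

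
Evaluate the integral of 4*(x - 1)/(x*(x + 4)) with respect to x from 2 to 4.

Factor the denominator: x**2 + 4*x = (x + 4)x.
Partial fractions: 4*(x - 1)/(x*(x + 4)) = 5/(x + 4) - 1/x.
An antiderivative is F(x) = -log(x) + 5*log(x + 4).
Then F(4) - F(2) = (13*log(2)) - (4*log(2) + 5*log(3)) = -5*log(3) + 9*log(2).

-5*log(3) + 9*log(2)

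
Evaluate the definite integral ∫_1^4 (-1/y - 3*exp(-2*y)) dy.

-2*log(2) - 3*exp(-2)/2 + 3*exp(-8)/2

An antiderivative is F(y) = -log(y) + 3*exp(-2*y)/2.
Then F(4) - F(1) = (-2*log(2) + 3*exp(-8)/2) - (3*exp(-2)/2) = -2*log(2) - 3*exp(-2)/2 + 3*exp(-8)/2.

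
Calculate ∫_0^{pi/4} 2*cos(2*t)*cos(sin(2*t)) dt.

sin(1)

Let u = sin(2*t), so du = 2*cos(2*t) dt. When t = 0, u = 0; when t = pi/4, u = 1.
The integral becomes ∫ cos(u) du from 0 to 1, with antiderivative sin(u).
Back in t: F(t) = sin(sin(2*t)).
Then F(pi/4) - F(0) = (sin(1)) - (0) = sin(1).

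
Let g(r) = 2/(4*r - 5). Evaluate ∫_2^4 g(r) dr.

-log(3)/2 + log(11)/2

An antiderivative is F(r) = log(4*r - 5)/2.
Then F(4) - F(2) = (log(11)/2) - (log(3)/2) = -log(3)/2 + log(11)/2.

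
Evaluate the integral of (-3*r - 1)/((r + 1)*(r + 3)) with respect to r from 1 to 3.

log(32/81)

Factor the denominator: r**2 + 4*r + 3 = (r + 3)(r + 1).
Partial fractions: (-3*r - 1)/((r + 1)*(r + 3)) = -4/(r + 3) + 1/(r + 1).
An antiderivative is F(r) = log(r + 1) - 4*log(r + 3).
Then F(3) - F(1) = (-4*log(3) - 2*log(2)) - (-7*log(2)) = log(32/81).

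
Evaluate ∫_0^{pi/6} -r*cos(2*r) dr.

Integrate by parts once (u = r, dv = -cos(2*r) dr).
An antiderivative is F(r) = -r*sin(2*r)/2 - cos(2*r)/4.
Then F(pi/6) - F(0) = (-sqrt(3)*pi/24 - 1/8) - (-1/4) = -sqrt(3)*pi/24 + 1/8.

-sqrt(3)*pi/24 + 1/8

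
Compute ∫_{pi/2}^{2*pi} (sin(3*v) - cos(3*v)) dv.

-2/3

An antiderivative is F(v) = -sin(3*v)/3 - cos(3*v)/3.
Then F(2*pi) - F(pi/2) = (-1/3) - (1/3) = -2/3.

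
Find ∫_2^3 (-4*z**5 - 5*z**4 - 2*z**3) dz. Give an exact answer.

By the power rule, an antiderivative is F(z) = -2*z**6/3 - z**5 - z**4/2.
Then F(3) - F(2) = (-1539/2) - (-248/3) = -4121/6.

-4121/6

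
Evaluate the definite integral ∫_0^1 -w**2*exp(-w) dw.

-2 + 5*exp(-1)

Integrate by parts twice (u = w^2, dv = -exp(-w) dw).
An antiderivative is F(w) = (w**2 + 2*w + 2)*exp(-w).
Then F(1) - F(0) = (5*exp(-1)) - (2) = -2 + 5*exp(-1).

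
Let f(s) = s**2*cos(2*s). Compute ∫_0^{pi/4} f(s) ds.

Integrate by parts twice (u = s^2, dv = cos(2*s) ds).
An antiderivative is F(s) = s**2*sin(2*s)/2 + s*cos(2*s)/2 - sin(2*s)/4.
Then F(pi/4) - F(0) = (-1/4 + pi**2/32) - (0) = -1/4 + pi**2/32.

-1/4 + pi**2/32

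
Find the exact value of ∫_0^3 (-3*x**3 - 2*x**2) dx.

-315/4

By the power rule, an antiderivative is F(x) = -3*x**4/4 - 2*x**3/3.
Then F(3) - F(0) = (-315/4) - (0) = -315/4.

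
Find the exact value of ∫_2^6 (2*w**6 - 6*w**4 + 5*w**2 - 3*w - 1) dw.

By the power rule, an antiderivative is F(w) = 2*w**7/7 - 6*w**5/5 + 5*w**3/3 - 3*w**2/2 - w.
Then F(6) - F(2) = (2483268/35) - (368/105) = 7449436/105.

7449436/105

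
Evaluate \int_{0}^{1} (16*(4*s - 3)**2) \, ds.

Let u = 4*s - 3, so du = 4 ds. When s = 0, u = -3; when s = 1, u = 1.
The integral becomes 4·∫ u**2 du from -3 to 1, with antiderivative 4*u**3/3.
Back in s: F(s) = 4*(4*s - 3)**3/3.
Then F(1) - F(0) = (4/3) - (-36) = 112/3.

112/3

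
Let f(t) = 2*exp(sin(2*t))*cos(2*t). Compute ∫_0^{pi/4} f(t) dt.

Let u = sin(2*t), so du = 2*cos(2*t) dt. When t = 0, u = 0; when t = pi/4, u = 1.
The integral becomes ∫ exp(u) du from 0 to 1, with antiderivative exp(u).
Back in t: F(t) = exp(sin(2*t)).
Then F(pi/4) - F(0) = (E) - (1) = -1 + E.

-1 + E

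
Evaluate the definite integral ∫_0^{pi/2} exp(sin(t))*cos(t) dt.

-1 + E

Let u = sin(t), so du = cos(t) dt. When t = 0, u = 0; when t = pi/2, u = 1.
The integral becomes ∫ exp(u) du from 0 to 1, with antiderivative exp(u).
Back in t: F(t) = exp(sin(t)).
Then F(pi/2) - F(0) = (E) - (1) = -1 + E.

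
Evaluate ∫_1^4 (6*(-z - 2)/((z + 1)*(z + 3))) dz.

-3*log(7) - 3*log(5) + 9*log(2)

Factor the denominator: z**2 + 4*z + 3 = (z + 3)(z + 1).
Partial fractions: 6*(-z - 2)/((z + 1)*(z + 3)) = -3/(z + 3) - 3/(z + 1).
An antiderivative is F(z) = -3*log(z + 1) - 3*log(z + 3).
Then F(4) - F(1) = (-3*log(7) - 3*log(5)) - (-9*log(2)) = -3*log(7) - 3*log(5) + 9*log(2).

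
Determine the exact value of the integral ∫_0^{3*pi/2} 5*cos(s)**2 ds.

Use the identity cos^2(s) = (1 + cos(2*s))/2.
An antiderivative is F(s) = 5*s/2 + 5*sin(2*s)/4.
Then F(3*pi/2) - F(0) = (15*pi/4) - (0) = 15*pi/4.

15*pi/4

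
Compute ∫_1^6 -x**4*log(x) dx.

311 - 7776*log(6)/5

Integrate by parts once (u = ln x, dv = -x**4 dx).
An antiderivative is F(x) = -x**5*(5*log(x) - 1)/25.
Then F(6) - F(1) = (7776/25 - 7776*log(6)/5) - (1/25) = 311 - 7776*log(6)/5.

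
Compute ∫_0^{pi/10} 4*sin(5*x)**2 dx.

pi/5

Use the identity sin^2(5*x) = (1 - cos(10*x))/2.
An antiderivative is F(x) = 2*x - sin(10*x)/5.
Then F(pi/10) - F(0) = (pi/5) - (0) = pi/5.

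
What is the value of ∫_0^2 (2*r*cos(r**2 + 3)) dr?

Let u = r**2 + 3, so du = 2*r dr. When r = 0, u = 3; when r = 2, u = 7.
The integral becomes ∫ cos(u) du from 3 to 7, with antiderivative sin(u).
Back in r: F(r) = sin(r**2 + 3).
Then F(2) - F(0) = (sin(7)) - (sin(3)) = -sin(3) + sin(7).

-sin(3) + sin(7)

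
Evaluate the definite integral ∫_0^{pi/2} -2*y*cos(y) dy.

2 - pi

Integrate by parts once (u = y, dv = -2*cos(y) dy).
An antiderivative is F(y) = -2*y*sin(y) - 2*cos(y).
Then F(pi/2) - F(0) = (-pi) - (-2) = 2 - pi.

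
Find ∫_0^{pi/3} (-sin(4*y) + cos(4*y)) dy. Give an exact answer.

An antiderivative is F(y) = sin(4*y)/4 + cos(4*y)/4.
Then F(pi/3) - F(0) = (-sqrt(3)/8 - 1/8) - (1/4) = -3/8 - sqrt(3)/8.

-3/8 - sqrt(3)/8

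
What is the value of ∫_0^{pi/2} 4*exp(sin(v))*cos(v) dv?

-4 + 4*E

Let u = sin(v), so du = cos(v) dv. When v = 0, u = 0; when v = pi/2, u = 1.
The integral becomes 4·∫ exp(u) du from 0 to 1, with antiderivative 4*exp(u).
Back in v: F(v) = 4*exp(sin(v)).
Then F(pi/2) - F(0) = (4*E) - (4) = -4 + 4*E.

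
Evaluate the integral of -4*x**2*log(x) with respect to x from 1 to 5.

496/9 - 500*log(5)/3

Integrate by parts once (u = ln x, dv = -4*x**2 dx).
An antiderivative is F(x) = -4*x**3*(3*log(x) - 1)/9.
Then F(5) - F(1) = (500/9 - 500*log(5)/3) - (4/9) = 496/9 - 500*log(5)/3.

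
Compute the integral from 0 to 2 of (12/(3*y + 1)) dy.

4*log(7)

Let u = 3*y + 1, so du = 3 dy. When y = 0, u = 1; when y = 2, u = 7.
The integral becomes 4·∫ 1/u du from 1 to 7, with antiderivative 4*log(u).
Back in y: F(y) = 4*log(3*y + 1).
Then F(2) - F(0) = (4*log(7)) - (0) = 4*log(7).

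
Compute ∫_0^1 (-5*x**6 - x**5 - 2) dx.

By the power rule, an antiderivative is F(x) = -5*x**7/7 - x**6/6 - 2*x.
Then F(1) - F(0) = (-121/42) - (0) = -121/42.

-121/42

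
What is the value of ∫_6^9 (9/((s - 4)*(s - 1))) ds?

-12*log(2) + 6*log(5)

Factor the denominator: s**2 - 5*s + 4 = (s - 1)(s - 4).
Partial fractions: 9/((s - 4)*(s - 1)) = -3/(s - 1) + 3/(s - 4).
An antiderivative is F(s) = 3*log(s - 4) - 3*log(s - 1).
Then F(9) - F(6) = (-9*log(2) + 3*log(5)) - (-3*log(5) + 3*log(2)) = -12*log(2) + 6*log(5).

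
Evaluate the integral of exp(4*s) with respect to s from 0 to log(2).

15/4

Let u = exp(s), so du = exp(s) ds. When s = 0, u = 1; when s = log(2), u = 2.
The integral becomes ∫ u**3 du from 1 to 2, with antiderivative u**4/4.
Back in s: F(s) = exp(4*s)/4.
Then F(log(2)) - F(0) = (4) - (1/4) = 15/4.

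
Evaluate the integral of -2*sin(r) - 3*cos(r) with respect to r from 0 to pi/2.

An antiderivative is F(r) = -3*sin(r) + 2*cos(r).
Then F(pi/2) - F(0) = (-3) - (2) = -5.

-5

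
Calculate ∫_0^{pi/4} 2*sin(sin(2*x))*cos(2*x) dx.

Let u = sin(2*x), so du = 2*cos(2*x) dx. When x = 0, u = 0; when x = pi/4, u = 1.
The integral becomes ∫ sin(u) du from 0 to 1, with antiderivative -cos(u).
Back in x: F(x) = -cos(sin(2*x)).
Then F(pi/4) - F(0) = (-cos(1)) - (-1) = 1 - cos(1).

1 - cos(1)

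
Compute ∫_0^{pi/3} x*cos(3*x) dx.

Integrate by parts once (u = x, dv = cos(3*x) dx).
An antiderivative is F(x) = x*sin(3*x)/3 + cos(3*x)/9.
Then F(pi/3) - F(0) = (-1/9) - (1/9) = -2/9.

-2/9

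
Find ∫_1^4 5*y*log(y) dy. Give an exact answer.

Integrate by parts once (u = ln y, dv = 5*y dy).
An antiderivative is F(y) = 5*y**2*(2*log(y) - 1)/4.
Then F(4) - F(1) = (-20 + 80*log(2)) - (-5/4) = -75/4 + 80*log(2).

-75/4 + 80*log(2)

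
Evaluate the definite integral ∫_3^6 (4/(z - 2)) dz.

8*log(2)

An antiderivative is F(z) = 4*log(z - 2).
Then F(6) - F(3) = (8*log(2)) - (0) = 8*log(2).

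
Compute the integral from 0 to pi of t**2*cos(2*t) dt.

pi/2

Integrate by parts twice (u = t^2, dv = cos(2*t) dt).
An antiderivative is F(t) = t**2*sin(2*t)/2 + t*cos(2*t)/2 - sin(2*t)/4.
Then F(pi) - F(0) = (pi/2) - (0) = pi/2.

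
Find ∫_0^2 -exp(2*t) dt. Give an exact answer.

1/2 - exp(4)/2

An antiderivative is F(t) = -exp(2*t)/2.
Then F(2) - F(0) = (-exp(4)/2) - (-1/2) = 1/2 - exp(4)/2.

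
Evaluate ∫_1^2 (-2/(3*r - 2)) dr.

An antiderivative is F(r) = -2*log(3*r - 2)/3.
Then F(2) - F(1) = (-4*log(2)/3) - (0) = -4*log(2)/3.

-4*log(2)/3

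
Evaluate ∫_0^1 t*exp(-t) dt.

Integrate by parts once (u = t, dv = exp(-t) dt).
An antiderivative is F(t) = (-t - 1)*exp(-t).
Then F(1) - F(0) = (-2*exp(-1)) - (-1) = 1 - 2*exp(-1).

1 - 2*exp(-1)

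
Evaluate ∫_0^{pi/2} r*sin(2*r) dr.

pi/4

Integrate by parts once (u = r, dv = sin(2*r) dr).
An antiderivative is F(r) = -r*cos(2*r)/2 + sin(2*r)/4.
Then F(pi/2) - F(0) = (pi/4) - (0) = pi/4.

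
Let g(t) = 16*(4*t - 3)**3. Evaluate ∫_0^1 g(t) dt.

Let u = 4*t - 3, so du = 4 dt. When t = 0, u = -3; when t = 1, u = 1.
The integral becomes 4·∫ u**3 du from -3 to 1, with antiderivative u**4.
Back in t: F(t) = (4*t - 3)**4.
Then F(1) - F(0) = (1) - (81) = -80.

-80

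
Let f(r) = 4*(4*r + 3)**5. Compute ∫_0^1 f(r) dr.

Let u = 4*r + 3, so du = 4 dr. When r = 0, u = 3; when r = 1, u = 7.
The integral becomes ∫ u**5 du from 3 to 7, with antiderivative u**6/6.
Back in r: F(r) = (4*r + 3)**6/6.
Then F(1) - F(0) = (117649/6) - (243/2) = 58460/3.

58460/3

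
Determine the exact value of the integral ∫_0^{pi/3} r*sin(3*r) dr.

Integrate by parts once (u = r, dv = sin(3*r) dr).
An antiderivative is F(r) = -r*cos(3*r)/3 + sin(3*r)/9.
Then F(pi/3) - F(0) = (pi/9) - (0) = pi/9.

pi/9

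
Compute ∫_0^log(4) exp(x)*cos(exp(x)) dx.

Let u = exp(x), so du = exp(x) dx. When x = 0, u = 1; when x = log(4), u = 4.
The integral becomes ∫ cos(u) du from 1 to 4, with antiderivative sin(u).
Back in x: F(x) = sin(exp(x)).
Then F(log(4)) - F(0) = (sin(4)) - (sin(1)) = -sin(1) + sin(4).

-sin(1) + sin(4)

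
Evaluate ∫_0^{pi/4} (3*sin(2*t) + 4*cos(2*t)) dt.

7/2

An antiderivative is F(t) = 2*sin(2*t) - 3*cos(2*t)/2.
Then F(pi/4) - F(0) = (2) - (-3/2) = 7/2.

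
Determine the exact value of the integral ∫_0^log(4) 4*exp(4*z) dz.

Let u = exp(z), so du = exp(z) dz. When z = 0, u = 1; when z = log(4), u = 4.
The integral becomes 4·∫ u**3 du from 1 to 4, with antiderivative u**4.
Back in z: F(z) = exp(4*z).
Then F(log(4)) - F(0) = (256) - (1) = 255.

255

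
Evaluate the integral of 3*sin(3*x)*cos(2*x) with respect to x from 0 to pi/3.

Use the identity sin(3*x)cos(2*x) = [sin(5*x) + sin(x)]/2.
An antiderivative is F(x) = -3*cos(x)/2 - 3*cos(5*x)/10.
Then F(pi/3) - F(0) = (-9/10) - (-9/5) = 9/10.

9/10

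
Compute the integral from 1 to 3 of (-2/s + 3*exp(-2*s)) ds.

An antiderivative is F(s) = -2*log(s) - 3*exp(-2*s)/2.
Then F(3) - F(1) = (-2*log(3) - 3*exp(-6)/2) - (-3*exp(-2)/2) = -2*log(3) - 3*exp(-6)/2 + 3*exp(-2)/2.

-2*log(3) - 3*exp(-6)/2 + 3*exp(-2)/2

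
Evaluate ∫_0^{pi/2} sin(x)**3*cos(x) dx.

Let u = sin(x), so du = cos(x) dx. When x = 0, u = 0; when x = pi/2, u = 1.
The integral becomes ∫ u**3 du from 0 to 1, with antiderivative u**4/4.
Back in x: F(x) = sin(x)**4/4.
Then F(pi/2) - F(0) = (1/4) - (0) = 1/4.

1/4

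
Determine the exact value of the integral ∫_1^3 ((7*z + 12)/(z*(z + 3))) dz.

Factor the denominator: z**2 + 3*z = (z + 3)z.
Partial fractions: (7*z + 12)/(z*(z + 3)) = 3/(z + 3) + 4/z.
An antiderivative is F(z) = 4*log(z) + 3*log(z + 3).
Then F(3) - F(1) = (3*log(2) + 7*log(3)) - (log(64)) = -3*log(2) + 7*log(3).

-3*log(2) + 7*log(3)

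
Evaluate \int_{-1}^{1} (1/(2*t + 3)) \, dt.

An antiderivative is F(t) = log(2*t + 3)/2.
Then F(1) - F(-1) = (log(5)/2) - (0) = log(5)/2.

log(5)/2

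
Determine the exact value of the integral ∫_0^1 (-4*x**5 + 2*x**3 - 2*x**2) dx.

By the power rule, an antiderivative is F(x) = -2*x**6/3 + x**4/2 - 2*x**3/3.
Then F(1) - F(0) = (-5/6) - (0) = -5/6.

-5/6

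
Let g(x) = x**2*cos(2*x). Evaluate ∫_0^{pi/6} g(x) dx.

-sqrt(3)/8 + sqrt(3)*pi**2/144 + pi/24

Integrate by parts twice (u = x^2, dv = cos(2*x) dx).
An antiderivative is F(x) = x**2*sin(2*x)/2 + x*cos(2*x)/2 - sin(2*x)/4.
Then F(pi/6) - F(0) = (-sqrt(3)/8 + sqrt(3)*pi**2/144 + pi/24) - (0) = -sqrt(3)/8 + sqrt(3)*pi**2/144 + pi/24.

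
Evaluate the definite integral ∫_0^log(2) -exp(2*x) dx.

-3/2

An antiderivative is F(x) = -exp(2*x)/2.
Then F(log(2)) - F(0) = (-2) - (-1/2) = -3/2.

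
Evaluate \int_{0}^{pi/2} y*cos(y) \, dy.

-1 + pi/2

Integrate by parts once (u = y, dv = cos(y) dy).
An antiderivative is F(y) = y*sin(y) + cos(y).
Then F(pi/2) - F(0) = (pi/2) - (1) = -1 + pi/2.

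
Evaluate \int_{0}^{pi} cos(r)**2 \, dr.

pi/2

Use the identity cos^2(r) = (1 + cos(2*r))/2.
An antiderivative is F(r) = r/2 + sin(2*r)/4.
Then F(pi) - F(0) = (pi/2) - (0) = pi/2.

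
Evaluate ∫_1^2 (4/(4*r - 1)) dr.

An antiderivative is F(r) = log(4*r - 1).
Then F(2) - F(1) = (log(7)) - (log(3)) = log(7/3).

log(7/3)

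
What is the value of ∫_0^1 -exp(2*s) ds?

1/2 - exp(2)/2

An antiderivative is F(s) = -exp(2*s)/2.
Then F(1) - F(0) = (-exp(2)/2) - (-1/2) = 1/2 - exp(2)/2.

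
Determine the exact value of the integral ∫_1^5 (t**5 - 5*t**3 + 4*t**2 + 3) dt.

By the power rule, an antiderivative is F(t) = t**6/6 - 5*t**4/4 + 4*t**3/3 + 3*t.
Then F(5) - F(1) = (24055/12) - (13/4) = 6004/3.

6004/3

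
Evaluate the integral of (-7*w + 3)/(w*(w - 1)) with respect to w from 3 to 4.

Factor the denominator: w**2 - w = w(w - 1).
Partial fractions: (-7*w + 3)/(w*(w - 1)) = -3/w - 4/(w - 1).
An antiderivative is F(w) = -3*log(w) - 4*log(w - 1).
Then F(4) - F(3) = (-4*log(3) - 6*log(2)) - (-3*log(3) - 4*log(2)) = -log(12).

-log(12)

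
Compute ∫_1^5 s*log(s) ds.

-6 + 25*log(5)/2

Integrate by parts once (u = ln s, dv = s ds).
An antiderivative is F(s) = s**2*(2*log(s) - 1)/4.
Then F(5) - F(1) = (-25/4 + 25*log(5)/2) - (-1/4) = -6 + 25*log(5)/2.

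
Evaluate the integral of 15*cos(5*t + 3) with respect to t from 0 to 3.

Let u = 5*t + 3, so du = 5 dt. When t = 0, u = 3; when t = 3, u = 18.
The integral becomes 3·∫ cos(u) du from 3 to 18, with antiderivative 3*sin(u).
Back in t: F(t) = 3*sin(5*t + 3).
Then F(3) - F(0) = (3*sin(18)) - (3*sin(3)) = 3*sin(18) - 3*sin(3).

3*sin(18) - 3*sin(3)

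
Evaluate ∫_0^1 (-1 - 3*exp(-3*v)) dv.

An antiderivative is F(v) = -v + exp(-3*v).
Then F(1) - F(0) = (-1 + exp(-3)) - (1) = -2 + exp(-3).

-2 + exp(-3)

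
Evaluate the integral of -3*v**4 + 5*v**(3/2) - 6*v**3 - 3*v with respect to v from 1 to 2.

-238/5 + 8*sqrt(2)

By the power rule, an antiderivative is F(v) = 2*v**(5/2) - 3*v**5/5 - 3*v**4/2 - 3*v**2/2.
Then F(2) - F(1) = (-246/5 + 8*sqrt(2)) - (-8/5) = -238/5 + 8*sqrt(2).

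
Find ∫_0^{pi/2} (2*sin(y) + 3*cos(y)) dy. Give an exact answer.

An antiderivative is F(y) = 3*sin(y) - 2*cos(y).
Then F(pi/2) - F(0) = (3) - (-2) = 5.

5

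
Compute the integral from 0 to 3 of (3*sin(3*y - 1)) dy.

-cos(8) + cos(1)

Let u = 3*y - 1, so du = 3 dy. When y = 0, u = -1; when y = 3, u = 8.
The integral becomes ∫ sin(u) du from -1 to 8, with antiderivative -cos(u).
Back in y: F(y) = -cos(3*y - 1).
Then F(3) - F(0) = (-cos(8)) - (-cos(1)) = -cos(8) + cos(1).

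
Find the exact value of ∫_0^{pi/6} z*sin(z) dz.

-sqrt(3)*pi/12 + 1/2

Integrate by parts once (u = z, dv = sin(z) dz).
An antiderivative is F(z) = -z*cos(z) + sin(z).
Then F(pi/6) - F(0) = (-sqrt(3)*pi/12 + 1/2) - (0) = -sqrt(3)*pi/12 + 1/2.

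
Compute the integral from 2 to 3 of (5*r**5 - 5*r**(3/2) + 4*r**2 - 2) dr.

By the power rule, an antiderivative is F(r) = 5*r**6/6 - 2*r**(5/2) + 4*r**3/3 - 2*r.
Then F(3) - F(2) = (1275/2 - 18*sqrt(3)) - (60 - 8*sqrt(2)) = -18*sqrt(3) + 8*sqrt(2) + 1155/2.

-18*sqrt(3) + 8*sqrt(2) + 1155/2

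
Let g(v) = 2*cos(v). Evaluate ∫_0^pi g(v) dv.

0

An antiderivative is F(v) = 2*sin(v).
Then F(pi) - F(0) = (0) - (0) = 0.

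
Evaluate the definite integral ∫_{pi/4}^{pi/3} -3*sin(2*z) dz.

An antiderivative is F(z) = 3*cos(2*z)/2.
Then F(pi/3) - F(pi/4) = (-3/4) - (0) = -3/4.

-3/4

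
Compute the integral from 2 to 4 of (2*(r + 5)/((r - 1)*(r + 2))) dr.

log(36)

Factor the denominator: r**2 + r - 2 = (r + 2)(r - 1).
Partial fractions: 2*(r + 5)/((r - 1)*(r + 2)) = -2/(r + 2) + 4/(r - 1).
An antiderivative is F(r) = 4*log(r - 1) - 2*log(r + 2).
Then F(4) - F(2) = (log(9/4)) - (-log(16)) = log(36).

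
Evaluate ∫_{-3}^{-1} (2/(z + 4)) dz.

log(9)

An antiderivative is F(z) = 2*log(z + 4).
Then F(-1) - F(-3) = (log(9)) - (0) = log(9).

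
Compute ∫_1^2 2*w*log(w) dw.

-3/2 + log(16)

Integrate by parts once (u = ln w, dv = 2*w dw).
An antiderivative is F(w) = w**2*(2*log(w) - 1)/2.
Then F(2) - F(1) = (-2 + log(16)) - (-1/2) = -3/2 + log(16).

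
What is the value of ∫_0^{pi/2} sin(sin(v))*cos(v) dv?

Let u = sin(v), so du = cos(v) dv. When v = 0, u = 0; when v = pi/2, u = 1.
The integral becomes ∫ sin(u) du from 0 to 1, with antiderivative -cos(u).
Back in v: F(v) = -cos(sin(v)).
Then F(pi/2) - F(0) = (-cos(1)) - (-1) = 1 - cos(1).

1 - cos(1)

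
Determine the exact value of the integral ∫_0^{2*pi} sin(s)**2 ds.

Use the identity sin^2(s) = (1 - cos(2*s))/2.
An antiderivative is F(s) = s/2 - sin(2*s)/4.
Then F(2*pi) - F(0) = (pi) - (0) = pi.

pi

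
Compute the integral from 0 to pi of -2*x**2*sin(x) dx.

8 - 2*pi**2

Integrate by parts twice (u = x^2, dv = -2*sin(x) dx).
An antiderivative is F(x) = 2*x**2*cos(x) - 4*x*sin(x) - 4*cos(x).
Then F(pi) - F(0) = (4 - 2*pi**2) - (-4) = 8 - 2*pi**2.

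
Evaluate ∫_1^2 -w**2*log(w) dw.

7/9 - 8*log(2)/3

Integrate by parts once (u = ln w, dv = -w**2 dw).
An antiderivative is F(w) = -w**3*(3*log(w) - 1)/9.
Then F(2) - F(1) = (8/9 - 8*log(2)/3) - (1/9) = 7/9 - 8*log(2)/3.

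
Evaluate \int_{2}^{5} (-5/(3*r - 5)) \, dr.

An antiderivative is F(r) = -5*log(3*r - 5)/3.
Then F(5) - F(2) = (-5*log(10)/3) - (0) = -5*log(10)/3.

-5*log(10)/3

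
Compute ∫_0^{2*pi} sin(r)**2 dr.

pi

Use the identity sin^2(r) = (1 - cos(2*r))/2.
An antiderivative is F(r) = r/2 - sin(2*r)/4.
Then F(2*pi) - F(0) = (pi) - (0) = pi.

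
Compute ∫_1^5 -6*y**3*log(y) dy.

234 - 1875*log(5)/2

Integrate by parts once (u = ln y, dv = -6*y**3 dy).
An antiderivative is F(y) = -3*y**4*(4*log(y) - 1)/8.
Then F(5) - F(1) = (1875/8 - 1875*log(5)/2) - (3/8) = 234 - 1875*log(5)/2.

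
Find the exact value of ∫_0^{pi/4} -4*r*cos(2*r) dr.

1 - pi/2

Integrate by parts once (u = r, dv = -4*cos(2*r) dr).
An antiderivative is F(r) = -2*r*sin(2*r) - cos(2*r).
Then F(pi/4) - F(0) = (-pi/2) - (-1) = 1 - pi/2.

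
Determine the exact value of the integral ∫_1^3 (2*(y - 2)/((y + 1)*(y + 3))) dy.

-8*log(2) + 5*log(3)

Factor the denominator: y**2 + 4*y + 3 = (y + 3)(y + 1).
Partial fractions: 2*(y - 2)/((y + 1)*(y + 3)) = 5/(y + 3) - 3/(y + 1).
An antiderivative is F(y) = -3*log(y + 1) + 5*log(y + 3).
Then F(3) - F(1) = (-log(2) + 5*log(3)) - (7*log(2)) = -8*log(2) + 5*log(3).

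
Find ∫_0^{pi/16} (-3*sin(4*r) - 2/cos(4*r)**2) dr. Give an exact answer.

An antiderivative is F(r) = 3*cos(4*r)/4 - tan(4*r)/2.
Then F(pi/16) - F(0) = (-1/2 + 3*sqrt(2)/8) - (3/4) = -5/4 + 3*sqrt(2)/8.

-5/4 + 3*sqrt(2)/8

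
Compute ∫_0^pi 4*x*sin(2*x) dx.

Integrate by parts once (u = x, dv = 4*sin(2*x) dx).
An antiderivative is F(x) = -2*x*cos(2*x) + sin(2*x).
Then F(pi) - F(0) = (-2*pi) - (0) = -2*pi.

-2*pi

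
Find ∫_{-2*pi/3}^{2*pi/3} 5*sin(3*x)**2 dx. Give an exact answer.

Use the identity sin^2(3*x) = (1 - cos(6*x))/2.
An antiderivative is F(x) = 5*x/2 - 5*sin(6*x)/12.
Then F(2*pi/3) - F(-2*pi/3) = (5*pi/3) - (-5*pi/3) = 10*pi/3.

10*pi/3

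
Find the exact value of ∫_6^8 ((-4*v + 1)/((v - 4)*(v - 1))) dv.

-5*log(2) - log(5) + log(7)

Factor the denominator: v**2 - 5*v + 4 = (v - 1)(v - 4).
Partial fractions: (-4*v + 1)/((v - 4)*(v - 1)) = 1/(v - 1) - 5/(v - 4).
An antiderivative is F(v) = -5*log(v - 4) + log(v - 1).
Then F(8) - F(6) = (-10*log(2) + log(7)) - (log(5/32)) = -5*log(2) - log(5) + log(7).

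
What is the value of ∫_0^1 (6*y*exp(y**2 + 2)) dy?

-3*(1 - exp(1))*exp(2)

Let u = y**2 + 2, so du = 2*y dy. When y = 0, u = 2; when y = 1, u = 3.
The integral becomes 3·∫ exp(u) du from 2 to 3, with antiderivative 3*exp(u).
Back in y: F(y) = 3*exp(y**2 + 2).
Then F(1) - F(0) = (3*exp(3)) - (3*exp(2)) = -3*(1 - exp(1))*exp(2).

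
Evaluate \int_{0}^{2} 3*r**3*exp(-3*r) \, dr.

Integrate by parts 3 times (u = r^3, dv = 3*exp(-3*r) dr).
An antiderivative is F(r) = (-9*r**3 - 9*r**2 - 6*r - 2)*exp(-3*r)/9.
Then F(2) - F(0) = (-122*exp(-6)/9) - (-2/9) = 2/9 - 122*exp(-6)/9.

2/9 - 122*exp(-6)/9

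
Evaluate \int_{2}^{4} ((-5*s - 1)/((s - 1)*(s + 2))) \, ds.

-5*log(3) + 3*log(2)

Factor the denominator: s**2 + s - 2 = (s + 2)(s - 1).
Partial fractions: (-5*s - 1)/((s - 1)*(s + 2)) = -3/(s + 2) - 2/(s - 1).
An antiderivative is F(s) = -2*log(s - 1) - 3*log(s + 2).
Then F(4) - F(2) = (-5*log(3) - 3*log(2)) - (-log(64)) = -5*log(3) + 3*log(2).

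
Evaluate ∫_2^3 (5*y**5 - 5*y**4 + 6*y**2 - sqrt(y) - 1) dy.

By the power rule, an antiderivative is F(y) = 5*y**6/6 - y**5 - 2*y**(3/2)/3 + 2*y**3 - y.
Then F(3) - F(2) = (831/2 - 2*sqrt(3)) - (106/3 - 4*sqrt(2)/3) = -2*sqrt(3) + 4*sqrt(2)/3 + 2281/6.

-2*sqrt(3) + 4*sqrt(2)/3 + 2281/6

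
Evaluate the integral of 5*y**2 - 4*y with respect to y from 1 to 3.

82/3

By the power rule, an antiderivative is F(y) = 5*y**3/3 - 2*y**2.
Then F(3) - F(1) = (27) - (-1/3) = 82/3.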